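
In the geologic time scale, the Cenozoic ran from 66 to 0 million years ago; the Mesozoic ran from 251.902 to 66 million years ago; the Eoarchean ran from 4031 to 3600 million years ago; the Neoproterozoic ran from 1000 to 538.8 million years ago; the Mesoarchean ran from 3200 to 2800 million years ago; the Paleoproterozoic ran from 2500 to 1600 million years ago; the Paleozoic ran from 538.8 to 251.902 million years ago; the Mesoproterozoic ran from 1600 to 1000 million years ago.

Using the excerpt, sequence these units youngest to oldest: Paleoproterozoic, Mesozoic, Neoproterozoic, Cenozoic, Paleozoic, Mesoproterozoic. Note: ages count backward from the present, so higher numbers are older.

Cenozoic, Mesozoic, Paleozoic, Neoproterozoic, Mesoproterozoic, Paleoproterozoic

Read off each span (Ma): Paleoproterozoic 2500–1600; Mesozoic 251.902–66; Neoproterozoic 1000–538.8; Cenozoic 66–0; Paleozoic 538.8–251.902; Mesoproterozoic 1600–1000.
Larger Ma is older, so oldest→youngest is Paleoproterozoic, Mesoproterozoic, Neoproterozoic, Paleozoic, Mesozoic, Cenozoic; reverse it for youngest→oldest.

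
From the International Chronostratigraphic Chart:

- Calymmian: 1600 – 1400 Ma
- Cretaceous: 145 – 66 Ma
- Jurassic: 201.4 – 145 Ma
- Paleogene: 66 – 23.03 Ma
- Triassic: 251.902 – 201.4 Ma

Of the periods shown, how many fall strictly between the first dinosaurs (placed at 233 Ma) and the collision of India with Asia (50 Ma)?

2

233 Ma sits inside the Triassic (251.902–201.4) and 50 Ma inside the Paleogene (66–23.03); neither of those is wholly between the two dates.
The listed periods lying completely between them are Jurassic, Cretaceous — 2 in all.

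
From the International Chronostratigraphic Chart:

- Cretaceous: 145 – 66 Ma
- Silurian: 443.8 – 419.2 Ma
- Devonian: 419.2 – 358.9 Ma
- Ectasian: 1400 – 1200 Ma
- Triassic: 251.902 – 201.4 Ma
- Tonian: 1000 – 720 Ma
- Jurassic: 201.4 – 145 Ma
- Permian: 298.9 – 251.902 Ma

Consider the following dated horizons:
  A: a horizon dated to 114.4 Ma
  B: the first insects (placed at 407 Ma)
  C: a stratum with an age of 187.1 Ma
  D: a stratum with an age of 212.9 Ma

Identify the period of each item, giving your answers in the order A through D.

Match each age against the start–end ranges in the excerpt: A = 114.4 Ma → Cretaceous (145–66); B = 407 Ma → Devonian (419.2–358.9); C = 187.1 Ma → Jurassic (201.4–145); D = 212.9 Ma → Triassic (251.902–201.4).

A — Cretaceous; B — Devonian; C — Jurassic; D — Triassic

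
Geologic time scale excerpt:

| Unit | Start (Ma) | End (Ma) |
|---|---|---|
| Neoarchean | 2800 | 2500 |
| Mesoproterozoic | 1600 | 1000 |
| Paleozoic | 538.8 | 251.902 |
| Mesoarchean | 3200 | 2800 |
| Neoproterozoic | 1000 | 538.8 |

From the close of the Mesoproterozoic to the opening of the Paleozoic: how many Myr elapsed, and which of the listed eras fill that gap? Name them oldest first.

End of Mesoproterozoic = 1000 Ma; start of Paleozoic = 538.8 Ma.
Gap = 1000 − 538.8 = 461.2 Myr.
Eras wholly inside 1000–538.8 Ma: Neoproterozoic (1000–538.8).

461.2 million years; Neoproterozoic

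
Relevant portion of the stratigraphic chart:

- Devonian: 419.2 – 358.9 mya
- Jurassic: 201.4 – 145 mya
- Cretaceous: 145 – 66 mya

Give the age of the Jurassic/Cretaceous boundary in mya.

145 mya

The Jurassic ends and the Cretaceous begins at 145 mya.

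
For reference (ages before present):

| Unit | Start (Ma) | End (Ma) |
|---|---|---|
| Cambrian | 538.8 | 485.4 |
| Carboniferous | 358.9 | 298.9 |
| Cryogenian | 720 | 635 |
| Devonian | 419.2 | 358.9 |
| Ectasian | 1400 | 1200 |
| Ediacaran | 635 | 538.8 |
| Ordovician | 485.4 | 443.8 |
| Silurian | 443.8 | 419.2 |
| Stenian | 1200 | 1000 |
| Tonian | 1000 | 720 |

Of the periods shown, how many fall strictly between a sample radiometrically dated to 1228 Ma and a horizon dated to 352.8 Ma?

The older date is 1228 Ma and the younger is 352.8 Ma.
Periods with start < 1228 and end > 352.8 Ma: Stenian (1200–1000), Tonian (1000–720), Cryogenian (720–635), Ediacaran (635–538.8), Cambrian (538.8–485.4), Ordovician (485.4–443.8), Silurian (443.8–419.2), Devonian (419.2–358.9).
That is 8 complete periods.

8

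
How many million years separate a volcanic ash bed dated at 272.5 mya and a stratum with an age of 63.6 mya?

208.9 million years

272.5 − 63.6 = 208.9 million years.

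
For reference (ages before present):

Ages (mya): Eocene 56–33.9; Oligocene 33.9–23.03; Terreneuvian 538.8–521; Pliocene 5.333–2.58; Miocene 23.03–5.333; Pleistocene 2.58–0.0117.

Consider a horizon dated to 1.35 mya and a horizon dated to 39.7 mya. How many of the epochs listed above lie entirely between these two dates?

39.7 Ma sits inside the Eocene (56–33.9) and 1.35 Ma inside the Pleistocene (2.58–0.0117); neither of those is wholly between the two dates.
The listed epochs lying completely between them are Oligocene, Miocene, Pliocene — 3 in all.

3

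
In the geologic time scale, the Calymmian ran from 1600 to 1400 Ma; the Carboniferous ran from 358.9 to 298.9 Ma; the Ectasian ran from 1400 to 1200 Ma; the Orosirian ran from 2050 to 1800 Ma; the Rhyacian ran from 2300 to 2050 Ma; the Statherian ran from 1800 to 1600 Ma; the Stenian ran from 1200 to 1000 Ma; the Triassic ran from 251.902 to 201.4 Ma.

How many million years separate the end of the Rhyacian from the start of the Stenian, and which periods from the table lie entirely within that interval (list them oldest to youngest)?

850 million years; Orosirian, Statherian, Calymmian, Ectasian

End of Rhyacian = 2050 Ma; start of Stenian = 1200 Ma.
Gap = 2050 − 1200 = 850 Myr.
Periods wholly inside 2050–1200 Ma: Orosirian (2050–1800), Statherian (1800–1600), Calymmian (1600–1400), Ectasian (1400–1200).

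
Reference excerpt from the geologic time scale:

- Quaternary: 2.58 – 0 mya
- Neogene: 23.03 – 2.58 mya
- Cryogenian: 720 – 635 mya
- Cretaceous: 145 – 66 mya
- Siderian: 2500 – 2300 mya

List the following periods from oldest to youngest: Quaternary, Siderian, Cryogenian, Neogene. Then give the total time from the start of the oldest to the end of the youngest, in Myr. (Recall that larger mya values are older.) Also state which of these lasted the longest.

Siderian, Cryogenian, Neogene, Quaternary; total span 2500 Myr; longest is Siderian

Start ages (Ma): Siderian 2500, Cryogenian 720, Neogene 23.03, Quaternary 2.58.
Ordered oldest to youngest: Siderian, Cryogenian, Neogene, Quaternary.
Span = 2500 − 0 = 2500 Myr.
Durations: Cryogenian 85, Quaternary 2.58, Siderian 200, Neogene 20.45 → longest is Siderian (200 Myr).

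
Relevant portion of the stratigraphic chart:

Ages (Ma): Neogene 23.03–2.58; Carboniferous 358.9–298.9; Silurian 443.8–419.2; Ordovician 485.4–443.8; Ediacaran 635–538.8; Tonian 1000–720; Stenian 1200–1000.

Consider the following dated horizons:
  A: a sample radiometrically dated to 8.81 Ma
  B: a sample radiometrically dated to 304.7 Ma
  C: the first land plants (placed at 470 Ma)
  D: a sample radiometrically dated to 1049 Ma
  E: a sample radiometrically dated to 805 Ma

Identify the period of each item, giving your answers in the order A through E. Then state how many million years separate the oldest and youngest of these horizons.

A — Neogene; B — Carboniferous; C — Ordovician; D — Stenian; E — Tonian; span 1040.19 million years

A: 8.81 Ma lies in 23.03–2.58 Ma, so Neogene.
B: 304.7 Ma lies in 358.9–298.9 Ma, so Carboniferous.
C: 470 Ma lies in 485.4–443.8 Ma, so Ordovician.
D: 1049 Ma lies in 1200–1000 Ma, so Stenian.
E: 805 Ma lies in 1000–720 Ma, so Tonian.
Oldest = 1049 Ma, youngest = 8.81 Ma → span 1040.19 Myr.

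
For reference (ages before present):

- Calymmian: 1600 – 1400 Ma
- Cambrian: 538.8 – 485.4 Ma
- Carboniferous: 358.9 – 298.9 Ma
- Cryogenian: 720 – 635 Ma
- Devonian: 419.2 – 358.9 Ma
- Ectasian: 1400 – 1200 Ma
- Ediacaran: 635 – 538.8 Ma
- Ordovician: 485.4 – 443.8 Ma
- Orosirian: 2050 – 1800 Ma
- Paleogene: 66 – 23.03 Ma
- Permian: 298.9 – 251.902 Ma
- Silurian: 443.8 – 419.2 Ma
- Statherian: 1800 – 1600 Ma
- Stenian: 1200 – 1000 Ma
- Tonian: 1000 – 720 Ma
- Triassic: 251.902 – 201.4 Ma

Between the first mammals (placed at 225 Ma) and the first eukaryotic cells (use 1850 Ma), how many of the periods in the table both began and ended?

13

The older date is 1850 Ma and the younger is 225 Ma.
Periods with start < 1850 and end > 225 Ma: Statherian (1800–1600), Calymmian (1600–1400), Ectasian (1400–1200), Stenian (1200–1000), Tonian (1000–720), Cryogenian (720–635), Ediacaran (635–538.8), Cambrian (538.8–485.4), Ordovician (485.4–443.8), Silurian (443.8–419.2), Devonian (419.2–358.9), Carboniferous (358.9–298.9), Permian (298.9–251.902).
That is 13 complete periods.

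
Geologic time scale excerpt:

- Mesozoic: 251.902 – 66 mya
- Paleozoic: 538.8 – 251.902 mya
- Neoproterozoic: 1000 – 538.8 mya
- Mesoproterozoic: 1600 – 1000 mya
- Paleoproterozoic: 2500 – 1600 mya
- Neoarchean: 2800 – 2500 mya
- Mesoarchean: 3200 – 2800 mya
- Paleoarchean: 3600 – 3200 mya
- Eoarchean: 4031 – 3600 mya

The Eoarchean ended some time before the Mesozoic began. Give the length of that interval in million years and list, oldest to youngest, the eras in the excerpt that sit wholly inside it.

End of Eoarchean = 3600 Ma; start of Mesozoic = 251.902 Ma.
Gap = 3600 − 251.902 = 3348.098 Myr.
Eras wholly inside 3600–251.902 Ma: Paleoarchean (3600–3200), Mesoarchean (3200–2800), Neoarchean (2800–2500), Paleoproterozoic (2500–1600), Mesoproterozoic (1600–1000), Neoproterozoic (1000–538.8), Paleozoic (538.8–251.902).

3348.098 million years; Paleoarchean, Mesoarchean, Neoarchean, Paleoproterozoic, Mesoproterozoic, Neoproterozoic, Paleozoic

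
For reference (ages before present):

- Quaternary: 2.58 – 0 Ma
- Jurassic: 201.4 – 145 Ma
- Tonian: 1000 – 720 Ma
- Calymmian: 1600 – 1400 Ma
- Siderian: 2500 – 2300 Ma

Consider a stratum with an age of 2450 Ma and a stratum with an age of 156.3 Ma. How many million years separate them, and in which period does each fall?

2293.7 million years apart; the first in the Siderian, the second in the Jurassic

Elapsed time: 2450 − 156.3 = 2293.7 Myr.
2450 Ma lies within 2500–2300 Ma: Siderian.
156.3 Ma lies within 201.4–145 Ma: Jurassic.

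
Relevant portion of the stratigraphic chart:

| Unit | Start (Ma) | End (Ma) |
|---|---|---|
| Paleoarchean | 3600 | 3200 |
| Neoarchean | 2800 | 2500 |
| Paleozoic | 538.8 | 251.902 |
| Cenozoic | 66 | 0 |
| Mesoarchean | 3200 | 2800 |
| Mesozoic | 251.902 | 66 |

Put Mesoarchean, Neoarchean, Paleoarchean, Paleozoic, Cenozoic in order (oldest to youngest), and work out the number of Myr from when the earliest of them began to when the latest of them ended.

Paleoarchean → Mesoarchean → Neoarchean → Paleozoic → Cenozoic; total span 3600 Myr

From the excerpt: Mesoarchean 3200–2800; Neoarchean 2800–2500; Paleoarchean 3600–3200; Paleozoic 538.8–251.902; Cenozoic 66–0 (Ma).
Larger Ma is earlier, so the oldest is Paleoarchean and the youngest is Cenozoic; oldest to youngest: Paleoarchean, Mesoarchean, Neoarchean, Paleozoic, Cenozoic.
Oldest start 3600 minus youngest end 0 gives 3600 Myr overall.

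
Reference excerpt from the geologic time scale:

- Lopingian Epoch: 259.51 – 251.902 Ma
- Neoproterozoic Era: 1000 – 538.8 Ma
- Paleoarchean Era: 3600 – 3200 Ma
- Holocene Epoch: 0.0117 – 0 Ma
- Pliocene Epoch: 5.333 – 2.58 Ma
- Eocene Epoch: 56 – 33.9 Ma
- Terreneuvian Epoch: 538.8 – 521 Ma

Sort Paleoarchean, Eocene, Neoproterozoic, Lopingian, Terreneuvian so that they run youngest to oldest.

The oldest of these is Paleoarchean (starts 3600 Ma) and the youngest is Eocene (ends 33.9 Ma).
In between, by decreasing start age: Neoproterozoic (1000), Terreneuvian (538.8), Lopingian (259.51).
Listing youngest first means reversing that sequence.

Eocene → Lopingian → Terreneuvian → Neoproterozoic → Paleoarchean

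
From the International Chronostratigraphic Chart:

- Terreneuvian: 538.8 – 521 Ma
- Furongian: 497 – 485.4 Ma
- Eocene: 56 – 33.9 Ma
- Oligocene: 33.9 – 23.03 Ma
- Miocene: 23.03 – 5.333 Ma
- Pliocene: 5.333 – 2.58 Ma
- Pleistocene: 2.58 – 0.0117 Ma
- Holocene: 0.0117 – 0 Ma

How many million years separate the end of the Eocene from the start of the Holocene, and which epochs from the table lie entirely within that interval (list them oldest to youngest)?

End of Eocene = 33.9 Ma; start of Holocene = 0.0117 Ma.
Gap = 33.9 − 0.0117 = 33.8883 Myr.
Epochs wholly inside 33.9–0.0117 Ma: Oligocene (33.9–23.03), Miocene (23.03–5.333), Pliocene (5.333–2.58), Pleistocene (2.58–0.0117).

33.8883 million years; Oligocene, Miocene, Pliocene, Pleistocene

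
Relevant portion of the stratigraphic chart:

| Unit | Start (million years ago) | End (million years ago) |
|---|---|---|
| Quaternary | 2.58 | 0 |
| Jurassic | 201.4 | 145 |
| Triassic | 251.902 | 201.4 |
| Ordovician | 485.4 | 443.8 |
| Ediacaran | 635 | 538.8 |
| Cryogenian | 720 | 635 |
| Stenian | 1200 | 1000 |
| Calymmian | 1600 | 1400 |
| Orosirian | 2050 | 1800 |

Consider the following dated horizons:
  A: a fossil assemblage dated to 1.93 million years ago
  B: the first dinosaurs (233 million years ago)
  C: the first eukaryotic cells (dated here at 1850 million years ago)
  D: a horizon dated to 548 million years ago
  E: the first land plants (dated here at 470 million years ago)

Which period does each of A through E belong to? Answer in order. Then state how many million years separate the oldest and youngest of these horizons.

Match each age against the start–end ranges in the excerpt: A = 1.93 Ma → Quaternary (2.58–0); B = 233 Ma → Triassic (251.902–201.4); C = 1850 Ma → Orosirian (2050–1800); D = 548 Ma → Ediacaran (635–538.8); E = 470 Ma → Ordovician (485.4–443.8).
The largest age is 1850 Ma and the smallest is 1.93 Ma; their difference is 1848.07 Myr.

A — Quaternary; B — Triassic; C — Orosirian; D — Ediacaran; E — Ordovician; span 1848.07 million years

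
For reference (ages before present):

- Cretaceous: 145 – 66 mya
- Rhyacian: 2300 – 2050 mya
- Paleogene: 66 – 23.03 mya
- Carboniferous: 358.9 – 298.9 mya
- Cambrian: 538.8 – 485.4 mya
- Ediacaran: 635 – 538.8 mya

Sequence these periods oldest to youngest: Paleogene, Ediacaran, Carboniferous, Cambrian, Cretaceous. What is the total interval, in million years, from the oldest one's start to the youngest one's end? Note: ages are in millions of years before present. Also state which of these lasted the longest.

From the excerpt: Paleogene 66–23.03; Ediacaran 635–538.8; Carboniferous 358.9–298.9; Cambrian 538.8–485.4; Cretaceous 145–66 (Ma).
Larger Ma is earlier, so the oldest is Ediacaran and the youngest is Paleogene; oldest to youngest: Ediacaran, Cambrian, Carboniferous, Cretaceous, Paleogene.
Oldest start 635 minus youngest end 23.03 gives 611.97 Myr overall.
Individual lengths (start − end): Paleogene 42.97; Cambrian 53.4; Ediacaran 96.2; Cretaceous 79; Carboniferous 60. The largest is Ediacaran at 96.2 Myr.

Ediacaran, Cambrian, Carboniferous, Cretaceous, Paleogene; total span 611.97 Myr; longest is Ediacaran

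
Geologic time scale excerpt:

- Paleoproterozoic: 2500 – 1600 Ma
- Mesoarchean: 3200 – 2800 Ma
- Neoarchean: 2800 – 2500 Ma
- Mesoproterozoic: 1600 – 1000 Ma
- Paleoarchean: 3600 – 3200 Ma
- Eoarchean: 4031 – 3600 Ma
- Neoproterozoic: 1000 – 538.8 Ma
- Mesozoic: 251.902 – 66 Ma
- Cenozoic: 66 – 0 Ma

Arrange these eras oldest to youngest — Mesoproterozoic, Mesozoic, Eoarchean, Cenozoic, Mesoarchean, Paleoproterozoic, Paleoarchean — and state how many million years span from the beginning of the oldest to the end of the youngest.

From the excerpt: Mesoproterozoic 1600–1000; Mesozoic 251.902–66; Eoarchean 4031–3600; Cenozoic 66–0; Mesoarchean 3200–2800; Paleoproterozoic 2500–1600; Paleoarchean 3600–3200 (Ma).
Larger Ma is earlier, so the oldest is Eoarchean and the youngest is Cenozoic; oldest to youngest: Eoarchean, Paleoarchean, Mesoarchean, Paleoproterozoic, Mesoproterozoic, Mesozoic, Cenozoic.
Oldest start 4031 minus youngest end 0 gives 4031 Myr overall.

Eoarchean, Paleoarchean, Mesoarchean, Paleoproterozoic, Mesoproterozoic, Mesozoic, Cenozoic; total span 4031 Myr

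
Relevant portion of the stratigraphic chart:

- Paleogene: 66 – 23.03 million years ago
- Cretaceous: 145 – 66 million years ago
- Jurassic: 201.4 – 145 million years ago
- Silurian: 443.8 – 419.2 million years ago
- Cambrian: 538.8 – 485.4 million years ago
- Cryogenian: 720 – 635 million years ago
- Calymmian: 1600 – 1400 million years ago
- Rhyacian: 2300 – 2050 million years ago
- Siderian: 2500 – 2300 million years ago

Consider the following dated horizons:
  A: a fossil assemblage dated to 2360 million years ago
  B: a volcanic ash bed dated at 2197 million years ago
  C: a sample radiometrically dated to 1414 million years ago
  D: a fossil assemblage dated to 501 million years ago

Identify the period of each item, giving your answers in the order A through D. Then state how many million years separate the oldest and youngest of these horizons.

Match each age against the start–end ranges in the excerpt: A = 2360 Ma → Siderian (2500–2300); B = 2197 Ma → Rhyacian (2300–2050); C = 1414 Ma → Calymmian (1600–1400); D = 501 Ma → Cambrian (538.8–485.4).
The largest age is 2360 Ma and the smallest is 501 Ma; their difference is 1859 Myr.

A — Siderian; B — Rhyacian; C — Calymmian; D — Cambrian; span 1859 million years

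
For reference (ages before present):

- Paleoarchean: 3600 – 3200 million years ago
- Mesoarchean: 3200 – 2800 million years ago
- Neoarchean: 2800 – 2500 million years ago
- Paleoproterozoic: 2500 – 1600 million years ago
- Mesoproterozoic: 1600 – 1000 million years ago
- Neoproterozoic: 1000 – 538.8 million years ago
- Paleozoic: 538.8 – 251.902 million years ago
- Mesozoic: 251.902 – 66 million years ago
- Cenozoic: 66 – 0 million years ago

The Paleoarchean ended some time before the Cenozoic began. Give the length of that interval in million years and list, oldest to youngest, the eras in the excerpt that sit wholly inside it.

3134 million years; Mesoarchean, Neoarchean, Paleoproterozoic, Mesoproterozoic, Neoproterozoic, Paleozoic, Mesozoic

The Paleoarchean closes at 3200 Ma and the Cenozoic opens at 66 Ma, so the interval is 3200 − 66 = 3134 Myr.
An era fits inside if it starts at or after 3200 Ma and ends at or before 66 Ma; oldest first that gives Mesoarchean, Neoarchean, Paleoproterozoic, Mesoproterozoic, Neoproterozoic, Paleozoic, Mesozoic.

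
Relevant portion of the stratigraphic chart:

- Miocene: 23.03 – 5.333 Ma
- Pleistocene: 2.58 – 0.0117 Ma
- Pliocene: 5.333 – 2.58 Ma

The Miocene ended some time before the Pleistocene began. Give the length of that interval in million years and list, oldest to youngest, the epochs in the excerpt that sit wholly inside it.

The Miocene closes at 5.333 Ma and the Pleistocene opens at 2.58 Ma, so the interval is 5.333 − 2.58 = 2.753 Myr.
An epoch fits inside if it starts at or after 5.333 Ma and ends at or before 2.58 Ma; oldest first that gives Pliocene.

2.753 million years; Pliocene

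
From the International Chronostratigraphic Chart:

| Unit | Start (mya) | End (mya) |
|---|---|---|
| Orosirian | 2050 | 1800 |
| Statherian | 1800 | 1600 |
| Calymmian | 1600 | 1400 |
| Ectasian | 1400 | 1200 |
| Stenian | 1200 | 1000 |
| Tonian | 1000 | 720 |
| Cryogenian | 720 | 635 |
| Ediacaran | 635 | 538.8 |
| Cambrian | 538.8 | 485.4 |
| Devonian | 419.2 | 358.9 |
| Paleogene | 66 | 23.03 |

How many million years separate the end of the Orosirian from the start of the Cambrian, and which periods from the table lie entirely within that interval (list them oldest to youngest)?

End of Orosirian = 1800 Ma; start of Cambrian = 538.8 Ma.
Gap = 1800 − 538.8 = 1261.2 Myr.
Periods wholly inside 1800–538.8 Ma: Statherian (1800–1600), Calymmian (1600–1400), Ectasian (1400–1200), Stenian (1200–1000), Tonian (1000–720), Cryogenian (720–635), Ediacaran (635–538.8).

1261.2 million years; Statherian, Calymmian, Ectasian, Stenian, Tonian, Cryogenian, Ediacaran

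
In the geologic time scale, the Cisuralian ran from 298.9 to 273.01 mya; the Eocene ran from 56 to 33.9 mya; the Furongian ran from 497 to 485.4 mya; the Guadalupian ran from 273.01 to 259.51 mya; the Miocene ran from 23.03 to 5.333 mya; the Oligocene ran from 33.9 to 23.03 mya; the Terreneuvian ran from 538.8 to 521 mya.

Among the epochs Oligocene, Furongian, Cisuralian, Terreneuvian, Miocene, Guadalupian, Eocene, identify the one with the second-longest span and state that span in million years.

Eocene, 22.1 million years

Durations: Oligocene 10.87; Furongian 11.6; Cisuralian 25.89; Terreneuvian 17.8; Miocene 17.697; Guadalupian 13.5; Eocene 22.1 Myr.
Sorted longest-first: Cisuralian (25.89), Eocene (22.1), Terreneuvian (17.8), Miocene (17.697), Guadalupian (13.5), Furongian (11.6), Oligocene (10.87).
The second longest is Eocene at 22.1 Myr.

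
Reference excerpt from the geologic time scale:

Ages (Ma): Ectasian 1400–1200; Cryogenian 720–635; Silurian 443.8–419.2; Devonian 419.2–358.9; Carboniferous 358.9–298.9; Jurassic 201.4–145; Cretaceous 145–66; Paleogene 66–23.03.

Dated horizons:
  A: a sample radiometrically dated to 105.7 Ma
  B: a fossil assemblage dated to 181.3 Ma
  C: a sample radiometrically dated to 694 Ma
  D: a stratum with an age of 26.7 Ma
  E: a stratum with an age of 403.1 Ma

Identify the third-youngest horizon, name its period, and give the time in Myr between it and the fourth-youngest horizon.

Smaller Ma means younger, so youngest first: D 26.7 < A 105.7 < B 181.3 < E 403.1 < C 694.
Counting 3 along gives B (181.3 Ma); the excerpt puts that inside the Jurassic, 201.4–145 Ma.
Next in line is E (403.1 Ma), and 403.1 − 181.3 = 221.8 Myr.

B, in the Jurassic; 221.8 million years to E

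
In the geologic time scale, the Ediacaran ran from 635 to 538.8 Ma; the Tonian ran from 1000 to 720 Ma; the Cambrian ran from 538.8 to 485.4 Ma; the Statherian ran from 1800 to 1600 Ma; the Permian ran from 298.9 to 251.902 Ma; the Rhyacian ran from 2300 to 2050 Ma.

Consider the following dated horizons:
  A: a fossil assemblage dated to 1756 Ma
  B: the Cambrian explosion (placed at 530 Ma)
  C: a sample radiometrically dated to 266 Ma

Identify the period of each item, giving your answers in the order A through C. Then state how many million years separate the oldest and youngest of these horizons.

A — Statherian; B — Cambrian; C — Permian; span 1490 million years

A: 1756 Ma lies in 1800–1600 Ma, so Statherian.
B: 530 Ma lies in 538.8–485.4 Ma, so Cambrian.
C: 266 Ma lies in 298.9–251.902 Ma, so Permian.
Oldest = 1756 Ma, youngest = 266 Ma → span 1490 Myr.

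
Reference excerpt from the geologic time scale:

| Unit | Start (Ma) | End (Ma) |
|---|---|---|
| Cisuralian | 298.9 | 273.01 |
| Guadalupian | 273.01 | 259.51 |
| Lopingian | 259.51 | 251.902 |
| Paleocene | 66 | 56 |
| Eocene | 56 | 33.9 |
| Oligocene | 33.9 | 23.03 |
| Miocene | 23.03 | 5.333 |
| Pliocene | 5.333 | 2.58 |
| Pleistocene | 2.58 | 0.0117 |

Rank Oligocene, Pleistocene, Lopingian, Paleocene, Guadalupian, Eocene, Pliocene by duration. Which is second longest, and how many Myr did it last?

Durations: Oligocene 10.87; Pleistocene 2.5683; Lopingian 7.608; Paleocene 10; Guadalupian 13.5; Eocene 22.1; Pliocene 2.753 Myr.
Sorted longest-first: Eocene (22.1), Guadalupian (13.5), Oligocene (10.87), Paleocene (10), Lopingian (7.608), Pliocene (2.753), Pleistocene (2.5683).
The second longest is Guadalupian at 13.5 Myr.

Guadalupian, 13.5 million years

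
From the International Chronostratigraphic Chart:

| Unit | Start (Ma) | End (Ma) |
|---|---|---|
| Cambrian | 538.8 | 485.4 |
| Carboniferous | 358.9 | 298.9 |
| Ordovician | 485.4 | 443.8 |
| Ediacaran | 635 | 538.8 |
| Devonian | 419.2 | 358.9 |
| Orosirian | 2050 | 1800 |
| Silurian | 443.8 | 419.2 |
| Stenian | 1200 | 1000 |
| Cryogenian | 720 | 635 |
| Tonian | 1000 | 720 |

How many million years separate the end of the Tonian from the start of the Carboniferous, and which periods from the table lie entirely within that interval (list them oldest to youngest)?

361.1 million years; Cryogenian, Ediacaran, Cambrian, Ordovician, Silurian, Devonian

End of Tonian = 720 Ma; start of Carboniferous = 358.9 Ma.
Gap = 720 − 358.9 = 361.1 Myr.
Periods wholly inside 720–358.9 Ma: Cryogenian (720–635), Ediacaran (635–538.8), Cambrian (538.8–485.4), Ordovician (485.4–443.8), Silurian (443.8–419.2), Devonian (419.2–358.9).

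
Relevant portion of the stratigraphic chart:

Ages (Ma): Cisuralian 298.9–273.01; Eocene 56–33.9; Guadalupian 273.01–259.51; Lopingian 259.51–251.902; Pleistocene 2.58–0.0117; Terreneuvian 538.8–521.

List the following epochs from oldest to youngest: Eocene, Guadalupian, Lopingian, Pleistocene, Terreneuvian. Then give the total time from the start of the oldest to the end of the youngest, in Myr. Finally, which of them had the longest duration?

Terreneuvian, Guadalupian, Lopingian, Eocene, Pleistocene; total span 538.7883 Myr; longest is Eocene

From the excerpt: Eocene 56–33.9; Guadalupian 273.01–259.51; Lopingian 259.51–251.902; Pleistocene 2.58–0.0117; Terreneuvian 538.8–521 (Ma).
Larger Ma is earlier, so the oldest is Terreneuvian and the youngest is Pleistocene; oldest to youngest: Terreneuvian, Guadalupian, Lopingian, Eocene, Pleistocene.
Oldest start 538.8 minus youngest end 0.0117 gives 538.7883 Myr overall.
Individual lengths (start − end): Eocene 22.1; Terreneuvian 17.8; Pleistocene 2.5683; Lopingian 7.608; Guadalupian 13.5. The largest is Eocene at 22.1 Myr.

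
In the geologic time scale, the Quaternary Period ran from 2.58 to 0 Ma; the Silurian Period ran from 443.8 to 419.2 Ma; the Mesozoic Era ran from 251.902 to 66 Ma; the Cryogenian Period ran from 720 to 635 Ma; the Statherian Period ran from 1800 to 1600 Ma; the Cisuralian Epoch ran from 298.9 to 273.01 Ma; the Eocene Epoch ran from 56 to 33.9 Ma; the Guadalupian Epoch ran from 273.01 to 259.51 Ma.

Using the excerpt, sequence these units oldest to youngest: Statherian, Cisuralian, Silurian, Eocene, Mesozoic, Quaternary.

Statherian, then Silurian, then Cisuralian, then Mesozoic, then Eocene, then Quaternary

The oldest of these is Statherian (starts 1800 Ma) and the youngest is Quaternary (ends 0 Ma).
In between, by decreasing start age: Silurian (443.8), Cisuralian (298.9), Mesozoic (251.902), Eocene (56).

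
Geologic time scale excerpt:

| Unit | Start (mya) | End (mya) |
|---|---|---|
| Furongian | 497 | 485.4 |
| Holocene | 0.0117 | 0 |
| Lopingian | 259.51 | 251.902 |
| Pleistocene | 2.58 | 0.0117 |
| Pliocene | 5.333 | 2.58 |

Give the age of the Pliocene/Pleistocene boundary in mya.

2.58 mya

The Pliocene ends and the Pleistocene begins at 2.58 mya.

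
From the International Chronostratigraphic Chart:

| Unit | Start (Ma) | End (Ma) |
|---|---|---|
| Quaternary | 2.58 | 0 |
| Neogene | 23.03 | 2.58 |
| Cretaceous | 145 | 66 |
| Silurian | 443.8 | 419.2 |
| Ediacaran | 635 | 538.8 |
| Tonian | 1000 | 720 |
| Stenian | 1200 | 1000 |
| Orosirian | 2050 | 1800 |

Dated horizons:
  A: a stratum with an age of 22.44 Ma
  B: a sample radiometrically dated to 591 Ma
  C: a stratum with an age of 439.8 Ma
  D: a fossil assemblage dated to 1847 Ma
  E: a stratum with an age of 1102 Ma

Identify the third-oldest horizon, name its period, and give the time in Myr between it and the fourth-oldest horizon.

B, in the Ediacaran; 151.2 million years to C

Larger Ma means older, so oldest first: D 1847 > E 1102 > B 591 > C 439.8 > A 22.44.
Counting 3 along gives B (591 Ma); the excerpt puts that inside the Ediacaran, 635–538.8 Ma.
Next in line is C (439.8 Ma), and 591 − 439.8 = 151.2 Myr.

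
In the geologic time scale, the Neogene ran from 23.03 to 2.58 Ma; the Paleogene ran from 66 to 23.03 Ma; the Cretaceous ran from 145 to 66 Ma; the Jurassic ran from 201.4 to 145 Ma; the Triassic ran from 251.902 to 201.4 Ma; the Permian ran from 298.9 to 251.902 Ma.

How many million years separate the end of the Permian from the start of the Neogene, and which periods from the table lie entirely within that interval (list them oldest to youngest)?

End of Permian = 251.902 Ma; start of Neogene = 23.03 Ma.
Gap = 251.902 − 23.03 = 228.872 Myr.
Periods wholly inside 251.902–23.03 Ma: Triassic (251.902–201.4), Jurassic (201.4–145), Cretaceous (145–66), Paleogene (66–23.03).

228.872 million years; Triassic, Jurassic, Cretaceous, Paleogene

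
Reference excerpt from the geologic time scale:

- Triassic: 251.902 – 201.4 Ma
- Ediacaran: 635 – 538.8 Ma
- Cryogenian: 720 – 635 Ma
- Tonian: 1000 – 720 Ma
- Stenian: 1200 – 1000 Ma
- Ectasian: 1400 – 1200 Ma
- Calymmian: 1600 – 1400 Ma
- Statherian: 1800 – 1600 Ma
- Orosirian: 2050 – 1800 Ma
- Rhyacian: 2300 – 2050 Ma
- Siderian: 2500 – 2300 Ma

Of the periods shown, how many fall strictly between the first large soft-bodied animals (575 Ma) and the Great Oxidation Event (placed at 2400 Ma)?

The older date is 2400 Ma and the younger is 575 Ma.
Periods with start < 2400 and end > 575 Ma: Rhyacian (2300–2050), Orosirian (2050–1800), Statherian (1800–1600), Calymmian (1600–1400), Ectasian (1400–1200), Stenian (1200–1000), Tonian (1000–720), Cryogenian (720–635).
That is 8 complete periods.

8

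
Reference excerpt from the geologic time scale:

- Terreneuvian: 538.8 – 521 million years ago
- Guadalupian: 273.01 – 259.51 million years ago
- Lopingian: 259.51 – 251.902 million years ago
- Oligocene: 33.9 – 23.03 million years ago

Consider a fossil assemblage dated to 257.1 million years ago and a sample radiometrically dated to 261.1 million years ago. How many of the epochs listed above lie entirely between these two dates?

0

Checking each listed span, none has both start < 261.1 Ma and end > 257.1 Ma — every epoch straddles one of the two dates or lies outside them — so the count is 0.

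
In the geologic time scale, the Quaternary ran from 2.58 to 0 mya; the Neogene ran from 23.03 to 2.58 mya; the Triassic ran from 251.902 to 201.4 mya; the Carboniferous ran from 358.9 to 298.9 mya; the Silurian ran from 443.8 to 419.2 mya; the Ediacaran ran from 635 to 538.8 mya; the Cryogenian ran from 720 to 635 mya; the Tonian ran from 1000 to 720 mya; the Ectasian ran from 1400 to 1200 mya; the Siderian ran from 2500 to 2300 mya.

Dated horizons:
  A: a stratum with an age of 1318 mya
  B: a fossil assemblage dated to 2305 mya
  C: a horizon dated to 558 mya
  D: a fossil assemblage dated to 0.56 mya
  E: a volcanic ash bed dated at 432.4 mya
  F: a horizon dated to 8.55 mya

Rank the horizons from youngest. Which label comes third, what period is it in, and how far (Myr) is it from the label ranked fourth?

Sorted youngest-first by Ma: D (0.56), F (8.55), E (432.4), C (558), A (1318), B (2305).
The third youngest is E at 432.4 Ma, which lies in 443.8–419.2 Ma: the Silurian.
The fourth youngest is C at 558 Ma; separation = |432.4 − 558| = 125.6 Myr.

E, in the Silurian; 125.6 million years to C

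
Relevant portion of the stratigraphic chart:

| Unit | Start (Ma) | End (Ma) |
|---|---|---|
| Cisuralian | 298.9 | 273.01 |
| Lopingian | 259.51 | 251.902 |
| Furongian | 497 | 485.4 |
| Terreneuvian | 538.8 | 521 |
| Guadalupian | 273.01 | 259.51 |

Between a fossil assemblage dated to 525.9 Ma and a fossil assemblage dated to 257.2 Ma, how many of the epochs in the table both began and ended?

3

The older date is 525.9 Ma and the younger is 257.2 Ma.
Epochs with start < 525.9 and end > 257.2 Ma: Furongian (497–485.4), Cisuralian (298.9–273.01), Guadalupian (273.01–259.51).
That is 3 complete epochs.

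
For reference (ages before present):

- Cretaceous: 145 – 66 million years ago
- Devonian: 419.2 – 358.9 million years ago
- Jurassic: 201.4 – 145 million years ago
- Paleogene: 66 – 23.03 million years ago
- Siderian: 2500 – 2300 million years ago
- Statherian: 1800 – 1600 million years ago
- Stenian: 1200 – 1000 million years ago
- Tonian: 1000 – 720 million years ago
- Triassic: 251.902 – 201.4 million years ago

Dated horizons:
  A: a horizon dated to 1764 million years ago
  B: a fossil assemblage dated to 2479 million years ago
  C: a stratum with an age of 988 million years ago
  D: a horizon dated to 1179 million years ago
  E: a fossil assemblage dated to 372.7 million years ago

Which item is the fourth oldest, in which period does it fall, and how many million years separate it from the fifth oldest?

C, in the Tonian; 615.3 million years to E

Larger Ma means older, so oldest first: B 2479 > A 1764 > D 1179 > C 988 > E 372.7.
Counting 4 along gives C (988 Ma); the excerpt puts that inside the Tonian, 1000–720 Ma.
Next in line is E (372.7 Ma), and 988 − 372.7 = 615.3 Myr.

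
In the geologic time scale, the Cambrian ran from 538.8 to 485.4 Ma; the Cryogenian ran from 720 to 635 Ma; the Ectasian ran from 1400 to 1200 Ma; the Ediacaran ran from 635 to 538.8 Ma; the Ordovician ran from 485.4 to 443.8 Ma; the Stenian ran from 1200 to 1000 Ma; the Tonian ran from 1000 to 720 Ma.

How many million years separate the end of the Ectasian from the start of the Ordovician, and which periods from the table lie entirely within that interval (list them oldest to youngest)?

The Ectasian closes at 1200 Ma and the Ordovician opens at 485.4 Ma, so the interval is 1200 − 485.4 = 714.6 Myr.
A period fits inside if it starts at or after 1200 Ma and ends at or before 485.4 Ma; oldest first that gives Stenian, Tonian, Cryogenian, Ediacaran, Cambrian.

714.6 million years; Stenian, Tonian, Cryogenian, Ediacaran, Cambrian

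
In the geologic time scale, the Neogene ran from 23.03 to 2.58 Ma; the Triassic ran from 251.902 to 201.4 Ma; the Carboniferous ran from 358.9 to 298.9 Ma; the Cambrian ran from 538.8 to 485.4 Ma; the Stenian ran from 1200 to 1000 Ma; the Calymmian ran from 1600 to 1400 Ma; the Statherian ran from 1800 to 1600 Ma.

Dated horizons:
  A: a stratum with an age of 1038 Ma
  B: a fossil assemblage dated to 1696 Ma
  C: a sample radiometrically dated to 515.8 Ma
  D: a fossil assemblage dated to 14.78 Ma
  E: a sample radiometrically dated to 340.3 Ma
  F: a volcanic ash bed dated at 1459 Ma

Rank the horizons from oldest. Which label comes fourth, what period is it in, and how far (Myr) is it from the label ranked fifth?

Sorted oldest-first by Ma: B (1696), F (1459), A (1038), C (515.8), E (340.3), D (14.78).
The fourth oldest is C at 515.8 Ma, which lies in 538.8–485.4 Ma: the Cambrian.
The fifth oldest is E at 340.3 Ma; separation = |515.8 − 340.3| = 175.5 Myr.

C, in the Cambrian; 175.5 million years to E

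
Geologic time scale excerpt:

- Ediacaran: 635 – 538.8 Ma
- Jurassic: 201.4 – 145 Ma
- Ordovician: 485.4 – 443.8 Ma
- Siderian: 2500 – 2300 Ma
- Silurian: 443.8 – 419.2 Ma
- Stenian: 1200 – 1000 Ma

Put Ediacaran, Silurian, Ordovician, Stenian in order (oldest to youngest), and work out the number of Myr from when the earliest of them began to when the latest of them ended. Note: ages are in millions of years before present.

Stenian, Ediacaran, Ordovician, Silurian; total span 780.8 Myr

Start ages (Ma): Stenian 1200, Ediacaran 635, Ordovician 485.4, Silurian 443.8.
Ordered oldest to youngest: Stenian, Ediacaran, Ordovician, Silurian.
Span = 1200 − 419.2 = 780.8 Myr.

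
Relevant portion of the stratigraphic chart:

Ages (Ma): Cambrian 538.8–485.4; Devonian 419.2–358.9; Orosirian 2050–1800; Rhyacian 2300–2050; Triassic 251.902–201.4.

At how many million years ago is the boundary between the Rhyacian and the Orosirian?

2050 Ma

The Rhyacian ends and the Orosirian begins at 2050 Ma.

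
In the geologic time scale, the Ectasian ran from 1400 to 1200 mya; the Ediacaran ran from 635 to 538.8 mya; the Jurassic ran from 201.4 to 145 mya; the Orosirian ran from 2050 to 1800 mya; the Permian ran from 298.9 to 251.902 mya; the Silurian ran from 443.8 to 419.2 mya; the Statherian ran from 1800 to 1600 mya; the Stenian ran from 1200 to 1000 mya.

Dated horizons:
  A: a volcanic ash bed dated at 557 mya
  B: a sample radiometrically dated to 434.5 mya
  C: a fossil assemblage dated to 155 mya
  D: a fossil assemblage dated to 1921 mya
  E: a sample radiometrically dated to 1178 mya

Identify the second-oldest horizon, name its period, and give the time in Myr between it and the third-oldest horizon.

E, in the Stenian; 621 million years to A

Sorted oldest-first by Ma: D (1921), E (1178), A (557), B (434.5), C (155).
The second oldest is E at 1178 Ma, which lies in 1200–1000 Ma: the Stenian.
The third oldest is A at 557 Ma; separation = |1178 − 557| = 621 Myr.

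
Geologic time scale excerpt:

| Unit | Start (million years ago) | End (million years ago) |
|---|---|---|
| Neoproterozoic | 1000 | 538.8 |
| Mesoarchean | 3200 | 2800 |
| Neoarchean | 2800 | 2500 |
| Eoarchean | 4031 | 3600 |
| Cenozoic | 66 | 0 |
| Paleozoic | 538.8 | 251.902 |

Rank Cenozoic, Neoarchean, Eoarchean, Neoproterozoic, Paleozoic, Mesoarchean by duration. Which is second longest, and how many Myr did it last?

Durations: Cenozoic 66; Neoarchean 300; Eoarchean 431; Neoproterozoic 461.2; Paleozoic 286.898; Mesoarchean 400 Myr.
Sorted longest-first: Neoproterozoic (461.2), Eoarchean (431), Mesoarchean (400), Neoarchean (300), Paleozoic (286.898), Cenozoic (66).
The second longest is Eoarchean at 431 Myr.

Eoarchean, 431 million years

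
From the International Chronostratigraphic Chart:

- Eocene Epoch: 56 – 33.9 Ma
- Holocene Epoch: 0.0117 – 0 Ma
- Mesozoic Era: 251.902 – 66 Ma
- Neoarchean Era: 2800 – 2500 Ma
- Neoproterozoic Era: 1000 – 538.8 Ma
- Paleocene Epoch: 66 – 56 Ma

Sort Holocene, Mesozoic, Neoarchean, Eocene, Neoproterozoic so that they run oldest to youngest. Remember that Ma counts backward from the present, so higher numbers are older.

Neoarchean → Neoproterozoic → Mesozoic → Eocene → Holocene

The oldest of these is Neoarchean (starts 2800 Ma) and the youngest is Holocene (ends 0 Ma).
In between, by decreasing start age: Neoproterozoic (1000), Mesozoic (251.902), Eocene (56).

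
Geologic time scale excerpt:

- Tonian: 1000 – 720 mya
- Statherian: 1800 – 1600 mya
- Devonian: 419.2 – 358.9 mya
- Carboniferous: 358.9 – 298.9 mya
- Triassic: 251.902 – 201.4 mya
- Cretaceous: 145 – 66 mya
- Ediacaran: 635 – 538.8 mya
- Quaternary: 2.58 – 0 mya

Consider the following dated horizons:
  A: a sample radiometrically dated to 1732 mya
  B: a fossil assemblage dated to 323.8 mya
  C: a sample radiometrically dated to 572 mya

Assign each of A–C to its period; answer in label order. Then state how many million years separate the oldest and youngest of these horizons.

A — Statherian; B — Carboniferous; C — Ediacaran; span 1408.2 million years

A: 1732 Ma lies in 1800–1600 Ma, so Statherian.
B: 323.8 Ma lies in 358.9–298.9 Ma, so Carboniferous.
C: 572 Ma lies in 635–538.8 Ma, so Ediacaran.
Oldest = 1732 Ma, youngest = 323.8 Ma → span 1408.2 Myr.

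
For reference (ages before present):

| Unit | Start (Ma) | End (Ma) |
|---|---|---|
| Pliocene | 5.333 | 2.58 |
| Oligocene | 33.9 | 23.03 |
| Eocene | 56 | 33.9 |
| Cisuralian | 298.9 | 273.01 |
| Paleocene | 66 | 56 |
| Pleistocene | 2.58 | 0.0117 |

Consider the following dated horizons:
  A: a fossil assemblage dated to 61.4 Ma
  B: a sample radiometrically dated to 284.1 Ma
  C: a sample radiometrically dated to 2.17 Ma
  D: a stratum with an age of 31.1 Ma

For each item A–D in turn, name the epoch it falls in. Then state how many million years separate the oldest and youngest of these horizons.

Match each age against the start–end ranges in the excerpt: A = 61.4 Ma → Paleocene (66–56); B = 284.1 Ma → Cisuralian (298.9–273.01); C = 2.17 Ma → Pleistocene (2.58–0.0117); D = 31.1 Ma → Oligocene (33.9–23.03).
The largest age is 284.1 Ma and the smallest is 2.17 Ma; their difference is 281.93 Myr.

A — Paleocene; B — Cisuralian; C — Pleistocene; D — Oligocene; span 281.93 million years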